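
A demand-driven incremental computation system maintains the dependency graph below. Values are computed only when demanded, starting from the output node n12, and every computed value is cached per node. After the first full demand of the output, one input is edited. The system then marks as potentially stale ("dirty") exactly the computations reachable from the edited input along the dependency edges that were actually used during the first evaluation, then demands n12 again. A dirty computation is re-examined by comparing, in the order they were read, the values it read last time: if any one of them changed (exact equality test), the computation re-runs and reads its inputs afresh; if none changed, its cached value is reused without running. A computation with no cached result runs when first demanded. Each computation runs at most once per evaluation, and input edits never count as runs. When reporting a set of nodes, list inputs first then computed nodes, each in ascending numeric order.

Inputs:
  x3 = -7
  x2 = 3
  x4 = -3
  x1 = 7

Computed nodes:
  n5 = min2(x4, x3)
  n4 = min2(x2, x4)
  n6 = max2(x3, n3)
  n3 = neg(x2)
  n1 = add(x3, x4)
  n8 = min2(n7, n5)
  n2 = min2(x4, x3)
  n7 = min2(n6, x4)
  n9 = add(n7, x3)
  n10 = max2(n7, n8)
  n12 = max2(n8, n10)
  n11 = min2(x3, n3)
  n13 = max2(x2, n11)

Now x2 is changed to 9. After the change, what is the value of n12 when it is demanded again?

New value of n12: -7.

First evaluation (everything demanded from the output):
  n3 = neg(3) = -3
  n5 = min2(-3, -7) = -7
  n6 = max2(-7, -3) = -3
  n7 = min2(-3, -3) = -3
  n8 = min2(-3, -7) = -7
  n10 = max2(-3, -7) = -3
  n12 = max2(-7, -3) = -3

Propagation after the edit:
  n3: runs — x2 3->9; result -9.
  n6: runs — n3 -3->-9; result -7.
  n7: runs — n6 -3->-7; result -7.
  n8: runs — n7 -3->-7; result -7 (same value as before).
  n10: runs — n7 -3->-7; result -7.
  n12: runs — n10 -3->-7; result -7.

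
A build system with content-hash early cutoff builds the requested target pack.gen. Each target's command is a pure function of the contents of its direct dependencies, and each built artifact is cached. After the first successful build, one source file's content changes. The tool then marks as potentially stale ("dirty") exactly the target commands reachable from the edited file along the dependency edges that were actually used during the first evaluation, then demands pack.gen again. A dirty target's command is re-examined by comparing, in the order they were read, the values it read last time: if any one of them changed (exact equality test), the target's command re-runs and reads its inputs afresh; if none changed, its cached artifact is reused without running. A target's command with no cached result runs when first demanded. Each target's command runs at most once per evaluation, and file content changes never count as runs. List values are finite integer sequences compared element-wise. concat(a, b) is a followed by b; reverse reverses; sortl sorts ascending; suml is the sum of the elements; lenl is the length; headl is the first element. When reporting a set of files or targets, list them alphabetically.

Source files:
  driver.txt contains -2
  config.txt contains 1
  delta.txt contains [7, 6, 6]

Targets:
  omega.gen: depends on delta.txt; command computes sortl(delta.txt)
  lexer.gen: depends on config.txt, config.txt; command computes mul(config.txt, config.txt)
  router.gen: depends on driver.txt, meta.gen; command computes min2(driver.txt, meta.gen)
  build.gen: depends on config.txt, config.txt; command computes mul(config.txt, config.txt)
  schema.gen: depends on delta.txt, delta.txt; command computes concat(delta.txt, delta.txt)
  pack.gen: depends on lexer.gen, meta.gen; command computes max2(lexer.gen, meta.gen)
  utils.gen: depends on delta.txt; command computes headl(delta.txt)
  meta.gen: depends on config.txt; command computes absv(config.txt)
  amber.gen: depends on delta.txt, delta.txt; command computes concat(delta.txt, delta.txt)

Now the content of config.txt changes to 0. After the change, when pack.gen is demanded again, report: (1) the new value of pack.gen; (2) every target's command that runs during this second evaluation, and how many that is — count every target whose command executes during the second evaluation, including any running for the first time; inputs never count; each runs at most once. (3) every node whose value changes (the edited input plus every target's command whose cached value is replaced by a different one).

First evaluation (everything demanded from the output):
  lexer.gen = mul(1, 1) = 1
  meta.gen = absv(1) = 1
  pack.gen = max2(1, 1) = 1

Propagation after the edit:
  lexer.gen: runs — config.txt 1->0; config.txt 1->0; result 0.
  meta.gen: runs — config.txt 1->0; result 0.
  pack.gen: runs — lexer.gen 1->0; meta.gen 1->0; result 0.

New value of pack.gen: 0.
Target commands that run: lexer.gen, meta.gen, pack.gen — 3 in total.
Values that change: config.txt, lexer.gen, meta.gen, pack.gen.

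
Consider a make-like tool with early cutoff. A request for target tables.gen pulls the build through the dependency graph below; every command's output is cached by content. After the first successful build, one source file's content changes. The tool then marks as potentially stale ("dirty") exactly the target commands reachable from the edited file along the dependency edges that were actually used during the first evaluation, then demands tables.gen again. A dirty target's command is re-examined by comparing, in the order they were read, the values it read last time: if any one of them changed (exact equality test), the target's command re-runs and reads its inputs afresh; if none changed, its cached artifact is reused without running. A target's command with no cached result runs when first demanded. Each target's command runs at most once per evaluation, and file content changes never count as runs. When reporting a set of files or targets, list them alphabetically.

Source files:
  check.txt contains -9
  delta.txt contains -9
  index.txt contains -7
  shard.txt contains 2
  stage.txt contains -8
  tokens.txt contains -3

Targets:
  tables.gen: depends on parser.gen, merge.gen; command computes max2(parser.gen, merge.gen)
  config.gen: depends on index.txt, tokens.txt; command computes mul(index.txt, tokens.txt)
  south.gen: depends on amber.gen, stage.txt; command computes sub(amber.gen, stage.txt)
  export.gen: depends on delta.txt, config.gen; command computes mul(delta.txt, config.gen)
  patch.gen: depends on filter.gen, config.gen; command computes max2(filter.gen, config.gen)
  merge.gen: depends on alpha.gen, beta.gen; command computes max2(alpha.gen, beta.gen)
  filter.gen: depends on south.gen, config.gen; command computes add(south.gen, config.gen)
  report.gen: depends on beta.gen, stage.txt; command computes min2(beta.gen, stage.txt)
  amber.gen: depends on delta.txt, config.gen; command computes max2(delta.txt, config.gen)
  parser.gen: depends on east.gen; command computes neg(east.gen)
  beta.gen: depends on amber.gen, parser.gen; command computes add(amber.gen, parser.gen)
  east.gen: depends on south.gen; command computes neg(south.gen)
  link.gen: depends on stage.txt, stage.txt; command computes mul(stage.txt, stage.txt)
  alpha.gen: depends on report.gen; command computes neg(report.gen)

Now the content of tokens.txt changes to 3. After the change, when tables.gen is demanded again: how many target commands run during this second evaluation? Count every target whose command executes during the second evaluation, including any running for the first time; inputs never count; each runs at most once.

10 target commands run: alpha.gen, amber.gen, beta.gen, config.gen, east.gen, merge.gen, parser.gen, report.gen, south.gen, tables.gen.

First demand of the output computes:
  config.gen = mul(-7, -3) = 21
  amber.gen = max2(-9, 21) = 21
  south.gen = sub(21, -8) = 29
  east.gen = neg(29) = -29
  parser.gen = neg(-29) = 29
  beta.gen = add(21, 29) = 50
  report.gen = min2(50, -8) = -8
  alpha.gen = neg(-8) = 8
  merge.gen = max2(8, 50) = 50
  tables.gen = max2(29, 50) = 50

After the edit, cleaning proceeds:
  config.gen: a read changed (tokens.txt -3->3) — executes, giving -21.
  amber.gen: a read changed (config.gen 21->-21) — executes, giving -9.
  south.gen: a read changed (amber.gen 21->-9) — executes, giving -1.
  east.gen: a read changed (south.gen 29->-1) — executes, giving 1.
  parser.gen: a read changed (east.gen -29->1) — executes, giving -1.
  beta.gen: a read changed (amber.gen 21->-9; parser.gen 29->-1) — executes, giving -10.
  report.gen: a read changed (beta.gen 50->-10) — executes, giving -10.
  alpha.gen: a read changed (report.gen -8->-10) — executes, giving 10.
  merge.gen: a read changed (alpha.gen 8->10; beta.gen 50->-10) — executes, giving 10.
  tables.gen: a read changed (parser.gen 29->-1; merge.gen 50->10) — executes, giving 10.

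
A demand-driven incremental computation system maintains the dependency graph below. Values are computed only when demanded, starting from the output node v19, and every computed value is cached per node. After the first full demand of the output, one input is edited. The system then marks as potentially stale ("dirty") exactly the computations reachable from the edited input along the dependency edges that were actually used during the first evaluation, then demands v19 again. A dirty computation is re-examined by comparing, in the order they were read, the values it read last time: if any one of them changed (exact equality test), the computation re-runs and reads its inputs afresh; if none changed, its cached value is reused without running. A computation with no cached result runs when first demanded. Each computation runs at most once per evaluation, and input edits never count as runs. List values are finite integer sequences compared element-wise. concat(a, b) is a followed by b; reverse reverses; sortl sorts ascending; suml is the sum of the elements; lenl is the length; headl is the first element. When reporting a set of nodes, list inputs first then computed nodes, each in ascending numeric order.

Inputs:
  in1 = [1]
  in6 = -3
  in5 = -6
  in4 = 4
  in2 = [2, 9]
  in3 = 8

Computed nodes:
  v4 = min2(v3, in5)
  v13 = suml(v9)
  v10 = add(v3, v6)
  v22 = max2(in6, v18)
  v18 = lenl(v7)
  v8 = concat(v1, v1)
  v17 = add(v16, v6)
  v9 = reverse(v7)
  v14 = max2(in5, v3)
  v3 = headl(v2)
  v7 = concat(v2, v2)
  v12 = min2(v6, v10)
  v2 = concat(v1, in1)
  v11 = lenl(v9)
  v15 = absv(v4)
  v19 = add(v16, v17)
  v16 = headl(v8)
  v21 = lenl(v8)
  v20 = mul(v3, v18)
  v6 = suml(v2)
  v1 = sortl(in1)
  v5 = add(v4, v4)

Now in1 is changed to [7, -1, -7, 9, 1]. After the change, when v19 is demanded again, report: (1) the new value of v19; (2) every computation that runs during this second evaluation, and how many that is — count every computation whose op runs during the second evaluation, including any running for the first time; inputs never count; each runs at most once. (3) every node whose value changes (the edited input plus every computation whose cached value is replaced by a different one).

First evaluation (everything demanded from the output):
  v1 = sortl([1]) = [1]
  v2 = concat([1], [1]) = [1, 1]
  v6 = suml([1, 1]) = 2
  v8 = concat([1], [1]) = [1, 1]
  v16 = headl([1, 1]) = 1
  v17 = add(1, 2) = 3
  v19 = add(1, 3) = 4

Propagation after the edit:
  v1: runs — in1 [1]->[7, -1, -7, 9, 1]; result [-7, -1, 1, 7, 9].
  v2: runs — v1 [1]->[-7, -1, 1, 7, 9]; in1 [1]->[7, -1, -7, 9, 1]; result [-7, -1, 1, 7, 9, 7, -1, -7, 9, 1].
  v6: runs — v2 [1, 1]->[-7, -1, 1, 7, 9, 7, -1, -7, 9, 1]; result 18.
  v8: runs — v1 [1]->[-7, -1, 1, 7, 9]; v1 [1]->[-7, -1, 1, 7, 9]; result [-7, -1, 1, 7, 9, -7, -1, 1, 7, 9].
  v16: runs — v8 [1, 1]->[-7, -1, 1, 7, 9, -7, -1, 1, 7, 9]; result -7.
  v17: runs — v16 1->-7; v6 2->18; result 11.
  v19: runs — v16 1->-7; v17 3->11; result 4 (same value as before).

New value of v19: 4.
Computations that run: v1, v2, v6, v8, v16, v17, v19 — 7 in total.
Values that change: in1, v1, v2, v6, v8, v16, v17.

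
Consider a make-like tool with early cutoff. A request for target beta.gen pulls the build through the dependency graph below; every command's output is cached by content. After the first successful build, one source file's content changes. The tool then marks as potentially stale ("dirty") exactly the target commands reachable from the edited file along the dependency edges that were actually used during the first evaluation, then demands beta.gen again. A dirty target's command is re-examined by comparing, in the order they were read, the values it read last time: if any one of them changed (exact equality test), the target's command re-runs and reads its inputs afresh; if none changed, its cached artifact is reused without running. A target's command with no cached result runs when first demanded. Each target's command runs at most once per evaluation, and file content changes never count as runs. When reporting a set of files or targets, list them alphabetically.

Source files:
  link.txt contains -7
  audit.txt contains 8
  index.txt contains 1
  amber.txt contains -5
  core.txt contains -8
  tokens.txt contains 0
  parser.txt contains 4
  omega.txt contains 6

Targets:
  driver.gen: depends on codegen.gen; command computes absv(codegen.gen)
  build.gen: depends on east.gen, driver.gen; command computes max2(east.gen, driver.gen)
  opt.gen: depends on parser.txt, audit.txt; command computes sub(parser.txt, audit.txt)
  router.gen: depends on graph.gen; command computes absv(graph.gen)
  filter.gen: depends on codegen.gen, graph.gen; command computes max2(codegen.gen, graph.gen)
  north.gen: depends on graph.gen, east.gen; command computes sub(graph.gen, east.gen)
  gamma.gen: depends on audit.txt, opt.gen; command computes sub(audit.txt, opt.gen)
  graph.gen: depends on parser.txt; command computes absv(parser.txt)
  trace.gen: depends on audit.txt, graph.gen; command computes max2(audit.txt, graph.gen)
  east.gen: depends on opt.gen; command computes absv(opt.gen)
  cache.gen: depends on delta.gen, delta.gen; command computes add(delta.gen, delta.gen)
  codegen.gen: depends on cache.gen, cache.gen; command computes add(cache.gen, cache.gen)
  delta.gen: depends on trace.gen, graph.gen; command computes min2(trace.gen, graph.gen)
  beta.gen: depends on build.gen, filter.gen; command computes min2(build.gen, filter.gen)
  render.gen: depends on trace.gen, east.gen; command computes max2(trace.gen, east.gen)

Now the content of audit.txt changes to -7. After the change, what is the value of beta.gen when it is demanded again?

First demand of the output computes:
  graph.gen = absv(4) = 4
  opt.gen = sub(4, 8) = -4
  east.gen = absv(-4) = 4
  trace.gen = max2(8, 4) = 8
  delta.gen = min2(8, 4) = 4
  cache.gen = add(4, 4) = 8
  codegen.gen = add(8, 8) = 16
  driver.gen = absv(16) = 16
  build.gen = max2(4, 16) = 16
  filter.gen = max2(16, 4) = 16
  beta.gen = min2(16, 16) = 16

After the edit, cleaning proceeds:
  opt.gen: a read changed (audit.txt 8->-7) — executes, giving 11.
  east.gen: a read changed (opt.gen -4->11) — executes, giving 11.
  trace.gen: a read changed (audit.txt 8->-7) — executes, giving 4.
  delta.gen: a read changed (trace.gen 8->4) — executes, giving 4 — identical to its old value.
  cache.gen: dirty, but its reads are unchanged (delta.gen unchanged, delta.gen unchanged); cached 8 stands.
  codegen.gen: dirty, but its reads are unchanged (cache.gen unchanged, cache.gen unchanged); cached 16 stands.
  driver.gen: dirty, but its reads are unchanged (codegen.gen unchanged); cached 16 stands.
  build.gen: a read changed (east.gen 4->11) — executes, giving 16 — identical to its old value.
  filter.gen: dirty, but its reads are unchanged (codegen.gen unchanged, graph.gen unchanged); cached 16 stands.
  beta.gen: dirty, but its reads are unchanged (build.gen unchanged, filter.gen unchanged); cached 16 stands.

Note where the cutoff bites: cache.gen is checked, finds nothing changed, and keeps its cache.

Demanding beta.gen again yields 16.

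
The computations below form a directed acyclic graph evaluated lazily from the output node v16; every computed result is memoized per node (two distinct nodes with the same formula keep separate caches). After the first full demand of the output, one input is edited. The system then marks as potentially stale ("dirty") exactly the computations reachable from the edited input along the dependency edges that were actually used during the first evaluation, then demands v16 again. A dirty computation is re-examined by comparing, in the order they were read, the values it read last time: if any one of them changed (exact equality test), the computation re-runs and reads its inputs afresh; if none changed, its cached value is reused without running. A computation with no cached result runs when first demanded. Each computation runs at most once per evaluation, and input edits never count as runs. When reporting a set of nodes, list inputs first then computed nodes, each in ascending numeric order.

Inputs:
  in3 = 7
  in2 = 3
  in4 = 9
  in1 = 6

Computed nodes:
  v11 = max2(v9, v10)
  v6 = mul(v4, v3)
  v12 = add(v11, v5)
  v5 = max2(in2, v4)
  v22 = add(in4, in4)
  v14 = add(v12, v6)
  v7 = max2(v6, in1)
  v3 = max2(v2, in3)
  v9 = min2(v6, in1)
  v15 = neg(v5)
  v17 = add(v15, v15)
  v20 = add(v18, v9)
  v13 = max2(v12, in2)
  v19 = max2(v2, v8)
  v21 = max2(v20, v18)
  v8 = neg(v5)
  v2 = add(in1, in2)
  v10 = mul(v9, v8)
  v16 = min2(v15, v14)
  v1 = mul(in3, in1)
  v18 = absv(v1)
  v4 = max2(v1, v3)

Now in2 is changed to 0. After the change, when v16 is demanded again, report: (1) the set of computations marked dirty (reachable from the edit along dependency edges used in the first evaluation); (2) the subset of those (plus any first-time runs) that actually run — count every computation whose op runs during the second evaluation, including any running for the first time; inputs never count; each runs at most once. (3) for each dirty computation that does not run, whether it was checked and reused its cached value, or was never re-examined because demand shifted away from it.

The edit dirties: v2, v3, v4, v5, v6, v8, v9, v10, v11, v12, v14, v15, v16.
8 computations run: v2, v3, v4, v5, v6, v9, v14, v16.
Cache hits after checking: v8, v10, v11, v12, v15.
Note where the cutoff bites: v8 is checked, finds nothing changed, and keeps its cache.

First demand of the output computes:
  v1 = mul(7, 6) = 42
  v2 = add(6, 3) = 9
  v3 = max2(9, 7) = 9
  v4 = max2(42, 9) = 42
  v5 = max2(3, 42) = 42
  v6 = mul(42, 9) = 378
  v8 = neg(42) = -42
  v9 = min2(378, 6) = 6
  v10 = mul(6, -42) = -252
  v11 = max2(6, -252) = 6
  v12 = add(6, 42) = 48
  v14 = add(48, 378) = 426
  v15 = neg(42) = -42
  v16 = min2(-42, 426) = -42

After the edit, cleaning proceeds:
  v2: a read changed (in2 3->0) — executes, giving 6.
  v3: a read changed (v2 9->6) — executes, giving 7.
  v4: a read changed (v3 9->7) — executes, giving 42 — identical to its old value.
  v5: a read changed (in2 3->0) — executes, giving 42 — identical to its old value.
  v6: a read changed (v3 9->7) — executes, giving 294.
  v8: dirty, but its reads are unchanged (v5 unchanged); cached -42 stands.
  v9: a read changed (v6 378->294) — executes, giving 6 — identical to its old value.
  v10: dirty, but its reads are unchanged (v9 unchanged, v8 unchanged); cached -252 stands.
  v11: dirty, but its reads are unchanged (v9 unchanged, v10 unchanged); cached 6 stands.
  v12: dirty, but its reads are unchanged (v11 unchanged, v5 unchanged); cached 48 stands.
  v14: a read changed (v6 378->294) — executes, giving 342.
  v15: dirty, but its reads are unchanged (v5 unchanged); cached -42 stands.
  v16: a read changed (v14 426->342) — executes, giving -42 — identical to its old value.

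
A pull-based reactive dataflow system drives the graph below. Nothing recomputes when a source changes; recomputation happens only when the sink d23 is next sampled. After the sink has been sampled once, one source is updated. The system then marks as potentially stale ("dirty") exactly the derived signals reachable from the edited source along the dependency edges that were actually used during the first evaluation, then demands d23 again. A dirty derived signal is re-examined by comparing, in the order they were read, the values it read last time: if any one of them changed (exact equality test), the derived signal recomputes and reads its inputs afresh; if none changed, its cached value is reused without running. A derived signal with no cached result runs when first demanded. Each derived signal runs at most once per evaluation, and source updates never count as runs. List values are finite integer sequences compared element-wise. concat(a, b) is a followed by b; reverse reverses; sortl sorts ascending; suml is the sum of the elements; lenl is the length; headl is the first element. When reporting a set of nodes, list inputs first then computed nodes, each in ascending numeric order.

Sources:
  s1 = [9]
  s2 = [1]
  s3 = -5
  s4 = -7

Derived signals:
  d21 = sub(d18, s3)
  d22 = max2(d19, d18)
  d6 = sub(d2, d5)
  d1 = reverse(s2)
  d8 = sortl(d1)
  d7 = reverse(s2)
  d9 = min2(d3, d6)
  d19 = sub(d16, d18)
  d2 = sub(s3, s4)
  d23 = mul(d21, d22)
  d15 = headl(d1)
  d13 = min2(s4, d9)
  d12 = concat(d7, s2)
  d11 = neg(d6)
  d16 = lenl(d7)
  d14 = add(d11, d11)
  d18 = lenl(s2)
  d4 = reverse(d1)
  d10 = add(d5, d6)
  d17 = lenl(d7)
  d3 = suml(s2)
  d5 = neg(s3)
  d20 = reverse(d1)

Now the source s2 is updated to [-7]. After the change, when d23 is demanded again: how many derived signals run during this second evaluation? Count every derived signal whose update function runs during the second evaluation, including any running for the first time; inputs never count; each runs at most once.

Derived signals that run: d7, d16, d18 — 3 in total.
Key observation: the cutoff stops propagation at d19 — its inputs' values are unchanged, so it reuses its cache.

First evaluation (everything demanded from the output):
  d7 = reverse([1]) = [1]
  d16 = lenl([1]) = 1
  d18 = lenl([1]) = 1
  d19 = sub(1, 1) = 0
  d21 = sub(1, -5) = 6
  d22 = max2(0, 1) = 1
  d23 = mul(6, 1) = 6

Propagation after the edit:
  d7: runs — s2 [1]->[-7]; result [-7].
  d16: runs — d7 [1]->[-7]; result 1 (same value as before).
  d18: runs — s2 [1]->[-7]; result 1 (same value as before).
  d19: checked — values it read are unchanged (d16 unchanged, d18 unchanged); reused cached 0 without running.
  d21: checked — values it read are unchanged (d18 unchanged, s3 unchanged); reused cached 6 without running.
  d22: checked — values it read are unchanged (d19 unchanged, d18 unchanged); reused cached 1 without running.
  d23: checked — values it read are unchanged (d21 unchanged, d22 unchanged); reused cached 6 without running.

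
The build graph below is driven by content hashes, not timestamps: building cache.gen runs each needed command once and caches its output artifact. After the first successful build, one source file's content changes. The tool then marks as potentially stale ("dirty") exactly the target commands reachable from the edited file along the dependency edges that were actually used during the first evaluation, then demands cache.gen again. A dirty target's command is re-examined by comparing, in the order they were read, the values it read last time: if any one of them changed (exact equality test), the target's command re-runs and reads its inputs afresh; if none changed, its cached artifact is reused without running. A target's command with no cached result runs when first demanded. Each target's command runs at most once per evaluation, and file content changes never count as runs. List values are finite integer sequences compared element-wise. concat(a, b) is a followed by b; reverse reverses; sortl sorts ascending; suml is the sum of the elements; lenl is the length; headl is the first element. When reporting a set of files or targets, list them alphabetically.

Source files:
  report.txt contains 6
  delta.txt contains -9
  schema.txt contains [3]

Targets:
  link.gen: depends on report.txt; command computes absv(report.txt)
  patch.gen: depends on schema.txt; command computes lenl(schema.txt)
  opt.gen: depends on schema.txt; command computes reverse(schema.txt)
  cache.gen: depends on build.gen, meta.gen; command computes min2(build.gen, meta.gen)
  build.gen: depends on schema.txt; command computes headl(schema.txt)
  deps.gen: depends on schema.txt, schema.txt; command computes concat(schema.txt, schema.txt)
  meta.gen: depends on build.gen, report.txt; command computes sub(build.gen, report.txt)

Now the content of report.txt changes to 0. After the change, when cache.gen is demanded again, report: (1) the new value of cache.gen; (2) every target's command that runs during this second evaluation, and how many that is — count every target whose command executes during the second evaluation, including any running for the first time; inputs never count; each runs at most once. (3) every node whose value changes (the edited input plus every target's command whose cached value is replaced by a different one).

Initial pass — values computed on the first demand:
  build.gen = headl([3]) = 3
  meta.gen = sub(3, 6) = -3
  cache.gen = min2(3, -3) = -3

Second demand — change propagation:
  meta.gen: re-runs because report.txt 6->0; new result 3.
  cache.gen: re-runs because meta.gen -3->3; new result 3.

cache.gen now evaluates to 3.
Run set: cache.gen, meta.gen (2 run).
Changed values: cache.gen, meta.gen, report.txt.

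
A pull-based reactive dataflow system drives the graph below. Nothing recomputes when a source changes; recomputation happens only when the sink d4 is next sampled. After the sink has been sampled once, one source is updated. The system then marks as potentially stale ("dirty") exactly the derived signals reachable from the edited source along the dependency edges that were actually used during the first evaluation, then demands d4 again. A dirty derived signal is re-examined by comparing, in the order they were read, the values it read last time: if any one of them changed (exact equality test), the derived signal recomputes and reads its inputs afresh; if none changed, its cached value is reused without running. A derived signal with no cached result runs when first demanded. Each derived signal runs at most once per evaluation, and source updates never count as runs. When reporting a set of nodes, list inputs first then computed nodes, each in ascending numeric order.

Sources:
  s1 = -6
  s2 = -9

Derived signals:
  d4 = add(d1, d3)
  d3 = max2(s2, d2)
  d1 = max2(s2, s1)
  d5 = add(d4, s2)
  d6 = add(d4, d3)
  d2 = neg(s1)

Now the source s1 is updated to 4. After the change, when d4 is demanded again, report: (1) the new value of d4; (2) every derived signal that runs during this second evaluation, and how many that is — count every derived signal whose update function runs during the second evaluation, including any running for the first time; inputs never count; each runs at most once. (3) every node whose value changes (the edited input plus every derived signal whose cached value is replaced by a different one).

New value of d4: 0.
Derived signals that run: d1, d2, d3, d4 — 4 in total.
Values that change: s1, d1, d2, d3.

First evaluation (everything demanded from the output):
  d1 = max2(-9, -6) = -6
  d2 = neg(-6) = 6
  d3 = max2(-9, 6) = 6
  d4 = add(-6, 6) = 0

Propagation after the edit:
  d1: runs — s1 -6->4; result 4.
  d2: runs — s1 -6->4; result -4.
  d3: runs — d2 6->-4; result -4.
  d4: runs — d1 -6->4; d3 6->-4; result 0 (same value as before).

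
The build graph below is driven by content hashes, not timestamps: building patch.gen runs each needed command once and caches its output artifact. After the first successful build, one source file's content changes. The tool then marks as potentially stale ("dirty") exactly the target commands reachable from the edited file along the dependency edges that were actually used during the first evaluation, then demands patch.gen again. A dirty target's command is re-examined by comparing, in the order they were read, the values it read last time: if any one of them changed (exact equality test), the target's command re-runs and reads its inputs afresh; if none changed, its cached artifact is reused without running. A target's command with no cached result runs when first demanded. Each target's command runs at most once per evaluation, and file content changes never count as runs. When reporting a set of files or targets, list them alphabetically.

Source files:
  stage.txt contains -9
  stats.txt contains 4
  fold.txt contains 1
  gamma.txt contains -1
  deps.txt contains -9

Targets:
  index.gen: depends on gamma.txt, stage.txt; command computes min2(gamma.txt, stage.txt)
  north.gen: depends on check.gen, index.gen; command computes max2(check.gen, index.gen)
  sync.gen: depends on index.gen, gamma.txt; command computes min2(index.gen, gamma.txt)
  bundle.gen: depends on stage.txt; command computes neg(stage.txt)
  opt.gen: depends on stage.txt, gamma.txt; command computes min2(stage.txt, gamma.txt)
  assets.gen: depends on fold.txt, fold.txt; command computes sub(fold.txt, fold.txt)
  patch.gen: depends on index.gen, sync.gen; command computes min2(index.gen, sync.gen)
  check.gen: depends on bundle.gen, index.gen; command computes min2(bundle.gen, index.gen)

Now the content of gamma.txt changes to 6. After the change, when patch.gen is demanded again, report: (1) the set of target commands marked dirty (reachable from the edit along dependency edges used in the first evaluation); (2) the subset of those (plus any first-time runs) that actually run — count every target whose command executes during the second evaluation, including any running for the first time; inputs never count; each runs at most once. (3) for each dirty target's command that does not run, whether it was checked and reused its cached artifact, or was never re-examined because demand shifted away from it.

Initial pass — values computed on the first demand:
  index.gen = min2(-1, -9) = -9
  sync.gen = min2(-9, -1) = -9
  patch.gen = min2(-9, -9) = -9

Second demand — change propagation:
  index.gen: re-runs because gamma.txt -1->6; new result -9 (unchanged).
  sync.gen: re-runs because gamma.txt -1->6; new result -9 (unchanged).
  patch.gen: re-examined; everything it read last time is the same (index.gen unchanged, sync.gen unchanged) — cache -9 kept, no run.

The important point: at patch.gen every value read last time is unchanged, so the dirty flag clears without a run.

Dirty set: index.gen, patch.gen, sync.gen.
Run set: index.gen, sync.gen (2 run).
Re-examined without running (cache reused): patch.gen.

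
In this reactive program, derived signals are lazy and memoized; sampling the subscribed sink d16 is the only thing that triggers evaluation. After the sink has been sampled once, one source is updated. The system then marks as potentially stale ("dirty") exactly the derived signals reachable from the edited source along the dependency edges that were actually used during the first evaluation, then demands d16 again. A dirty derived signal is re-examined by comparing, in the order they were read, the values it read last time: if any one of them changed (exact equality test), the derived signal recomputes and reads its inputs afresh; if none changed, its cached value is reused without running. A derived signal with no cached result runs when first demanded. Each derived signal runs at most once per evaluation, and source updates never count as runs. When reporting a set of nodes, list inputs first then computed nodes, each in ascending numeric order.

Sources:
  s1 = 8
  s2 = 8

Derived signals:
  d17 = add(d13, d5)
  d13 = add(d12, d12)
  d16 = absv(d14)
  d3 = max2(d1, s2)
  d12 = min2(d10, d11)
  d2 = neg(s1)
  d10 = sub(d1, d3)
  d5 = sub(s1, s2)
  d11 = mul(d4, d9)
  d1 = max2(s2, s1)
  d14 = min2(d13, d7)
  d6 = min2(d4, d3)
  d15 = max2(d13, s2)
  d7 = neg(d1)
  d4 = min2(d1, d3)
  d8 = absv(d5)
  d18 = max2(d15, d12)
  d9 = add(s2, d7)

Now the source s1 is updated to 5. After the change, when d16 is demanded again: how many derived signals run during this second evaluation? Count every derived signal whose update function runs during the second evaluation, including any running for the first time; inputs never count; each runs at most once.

First demand of the output computes:
  d1 = max2(8, 8) = 8
  d3 = max2(8, 8) = 8
  d4 = min2(8, 8) = 8
  d7 = neg(8) = -8
  d9 = add(8, -8) = 0
  d10 = sub(8, 8) = 0
  d11 = mul(8, 0) = 0
  d12 = min2(0, 0) = 0
  d13 = add(0, 0) = 0
  d14 = min2(0, -8) = -8
  d16 = absv(-8) = 8

After the edit, cleaning proceeds:
  d1: a read changed (s1 8->5) — executes, giving 8 — identical to its old value.
  d3: dirty, but its reads are unchanged (d1 unchanged, s2 unchanged); cached 8 stands.
  d4: dirty, but its reads are unchanged (d1 unchanged, d3 unchanged); cached 8 stands.
  d7: dirty, but its reads are unchanged (d1 unchanged); cached -8 stands.
  d9: dirty, but its reads are unchanged (s2 unchanged, d7 unchanged); cached 0 stands.
  d10: dirty, but its reads are unchanged (d1 unchanged, d3 unchanged); cached 0 stands.
  d11: dirty, but its reads are unchanged (d4 unchanged, d9 unchanged); cached 0 stands.
  d12: dirty, but its reads are unchanged (d10 unchanged, d11 unchanged); cached 0 stands.
  d13: dirty, but its reads are unchanged (d12 unchanged, d12 unchanged); cached 0 stands.
  d14: dirty, but its reads are unchanged (d13 unchanged, d7 unchanged); cached -8 stands.
  d16: dirty, but its reads are unchanged (d14 unchanged); cached 8 stands.

Note the absorption at d1: it re-runs yet its value is the same, leaving the output's value untouched.

1 derived signals run: d1.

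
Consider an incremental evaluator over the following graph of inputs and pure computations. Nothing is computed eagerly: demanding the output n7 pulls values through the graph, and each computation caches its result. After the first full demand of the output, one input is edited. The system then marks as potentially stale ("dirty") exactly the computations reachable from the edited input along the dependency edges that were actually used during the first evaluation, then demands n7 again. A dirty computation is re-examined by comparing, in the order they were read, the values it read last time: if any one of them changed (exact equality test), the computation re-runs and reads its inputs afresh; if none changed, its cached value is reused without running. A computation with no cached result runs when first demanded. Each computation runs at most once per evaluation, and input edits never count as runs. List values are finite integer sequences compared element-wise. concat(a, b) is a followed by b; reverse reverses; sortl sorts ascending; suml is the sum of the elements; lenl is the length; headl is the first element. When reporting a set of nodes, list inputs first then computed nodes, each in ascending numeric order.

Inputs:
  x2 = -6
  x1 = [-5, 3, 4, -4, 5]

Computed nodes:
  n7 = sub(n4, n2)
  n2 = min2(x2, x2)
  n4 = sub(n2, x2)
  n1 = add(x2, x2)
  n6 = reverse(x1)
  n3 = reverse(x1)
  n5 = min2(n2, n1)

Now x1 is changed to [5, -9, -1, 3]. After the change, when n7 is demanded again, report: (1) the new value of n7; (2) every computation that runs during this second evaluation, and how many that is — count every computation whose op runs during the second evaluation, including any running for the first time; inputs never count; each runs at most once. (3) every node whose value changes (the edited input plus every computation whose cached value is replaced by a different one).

Initial pass — values computed on the first demand:
  n2 = min2(-6, -6) = -6
  n4 = sub(-6, -6) = 0
  n7 = sub(0, -6) = 6

Second demand — change propagation:
  no demanded computation ever read x1, so the edit dirties nothing and nothing runs.

The important point: nothing the output needs ever reads x1, so the edit is invisible to it.

n7 now evaluates to 6.
Run set: none (0 run).
Changed values: x1.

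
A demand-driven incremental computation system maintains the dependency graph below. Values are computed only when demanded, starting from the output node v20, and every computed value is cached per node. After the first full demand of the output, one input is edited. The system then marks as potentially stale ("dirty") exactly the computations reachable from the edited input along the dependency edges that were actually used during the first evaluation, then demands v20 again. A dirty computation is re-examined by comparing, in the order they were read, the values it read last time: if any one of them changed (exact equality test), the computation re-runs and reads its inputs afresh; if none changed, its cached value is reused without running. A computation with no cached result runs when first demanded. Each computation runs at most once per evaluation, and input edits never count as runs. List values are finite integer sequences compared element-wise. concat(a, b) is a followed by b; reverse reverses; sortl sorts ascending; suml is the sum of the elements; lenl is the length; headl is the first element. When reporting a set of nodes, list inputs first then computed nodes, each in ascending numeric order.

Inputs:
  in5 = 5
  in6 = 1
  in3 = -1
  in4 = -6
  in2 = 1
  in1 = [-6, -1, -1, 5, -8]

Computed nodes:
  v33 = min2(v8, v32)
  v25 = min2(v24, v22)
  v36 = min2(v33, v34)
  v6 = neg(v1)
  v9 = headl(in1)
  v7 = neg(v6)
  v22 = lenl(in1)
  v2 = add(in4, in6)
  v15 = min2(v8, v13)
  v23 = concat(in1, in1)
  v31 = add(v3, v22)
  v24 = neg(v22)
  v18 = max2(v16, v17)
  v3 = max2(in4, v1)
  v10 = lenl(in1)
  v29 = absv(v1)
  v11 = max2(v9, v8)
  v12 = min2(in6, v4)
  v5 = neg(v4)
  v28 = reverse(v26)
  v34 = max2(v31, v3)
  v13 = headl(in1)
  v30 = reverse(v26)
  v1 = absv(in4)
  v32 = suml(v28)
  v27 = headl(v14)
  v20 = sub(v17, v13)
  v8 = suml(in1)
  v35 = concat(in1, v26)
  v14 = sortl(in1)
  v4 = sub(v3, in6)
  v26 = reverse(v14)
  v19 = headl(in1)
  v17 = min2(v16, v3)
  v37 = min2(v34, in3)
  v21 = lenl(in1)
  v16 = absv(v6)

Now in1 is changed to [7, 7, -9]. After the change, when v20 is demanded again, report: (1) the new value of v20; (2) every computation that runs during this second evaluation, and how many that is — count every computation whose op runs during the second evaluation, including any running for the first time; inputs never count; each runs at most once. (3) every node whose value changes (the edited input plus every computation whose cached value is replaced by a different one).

First evaluation (everything demanded from the output):
  v1 = absv(-6) = 6
  v3 = max2(-6, 6) = 6
  v6 = neg(6) = -6
  v13 = headl([-6, -1, -1, 5, -8]) = -6
  v16 = absv(-6) = 6
  v17 = min2(6, 6) = 6
  v20 = sub(6, -6) = 12

Propagation after the edit:
  v13: runs — in1 [-6, -1, -1, 5, -8]->[7, 7, -9]; result 7.
  v20: runs — v13 -6->7; result -1.

New value of v20: -1.
Computations that run: v13, v20 — 2 in total.
Values that change: in1, v13, v20.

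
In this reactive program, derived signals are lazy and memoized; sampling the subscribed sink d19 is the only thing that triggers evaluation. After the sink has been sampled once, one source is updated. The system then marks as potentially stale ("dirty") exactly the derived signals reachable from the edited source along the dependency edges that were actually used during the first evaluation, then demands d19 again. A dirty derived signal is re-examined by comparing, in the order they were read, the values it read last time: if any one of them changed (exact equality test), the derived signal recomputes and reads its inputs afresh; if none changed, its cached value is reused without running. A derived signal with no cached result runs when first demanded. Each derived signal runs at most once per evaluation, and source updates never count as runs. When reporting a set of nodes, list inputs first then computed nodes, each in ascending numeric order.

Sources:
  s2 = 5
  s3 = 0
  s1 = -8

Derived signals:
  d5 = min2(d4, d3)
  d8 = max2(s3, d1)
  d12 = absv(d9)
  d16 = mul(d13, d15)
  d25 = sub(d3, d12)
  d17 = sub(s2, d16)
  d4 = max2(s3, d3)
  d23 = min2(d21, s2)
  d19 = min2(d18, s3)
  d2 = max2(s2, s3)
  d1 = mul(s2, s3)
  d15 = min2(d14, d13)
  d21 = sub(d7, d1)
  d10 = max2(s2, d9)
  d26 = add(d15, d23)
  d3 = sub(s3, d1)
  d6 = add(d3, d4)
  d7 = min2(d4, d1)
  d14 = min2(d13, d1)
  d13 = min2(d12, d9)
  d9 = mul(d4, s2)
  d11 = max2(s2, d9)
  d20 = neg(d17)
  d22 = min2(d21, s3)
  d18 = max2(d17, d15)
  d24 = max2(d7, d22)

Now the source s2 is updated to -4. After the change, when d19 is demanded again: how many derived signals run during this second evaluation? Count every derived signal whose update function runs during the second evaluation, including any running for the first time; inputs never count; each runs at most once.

First demand of the output computes:
  d1 = mul(5, 0) = 0
  d3 = sub(0, 0) = 0
  d4 = max2(0, 0) = 0
  d9 = mul(0, 5) = 0
  d12 = absv(0) = 0
  d13 = min2(0, 0) = 0
  d14 = min2(0, 0) = 0
  d15 = min2(0, 0) = 0
  d16 = mul(0, 0) = 0
  d17 = sub(5, 0) = 5
  d18 = max2(5, 0) = 5
  d19 = min2(5, 0) = 0

After the edit, cleaning proceeds:
  d1: a read changed (s2 5->-4) — executes, giving 0 — identical to its old value.
  d3: dirty, but its reads are unchanged (s3 unchanged, d1 unchanged); cached 0 stands.
  d4: dirty, but its reads are unchanged (s3 unchanged, d3 unchanged); cached 0 stands.
  d9: a read changed (s2 5->-4) — executes, giving 0 — identical to its old value.
  d12: dirty, but its reads are unchanged (d9 unchanged); cached 0 stands.
  d13: dirty, but its reads are unchanged (d12 unchanged, d9 unchanged); cached 0 stands.
  d14: dirty, but its reads are unchanged (d13 unchanged, d1 unchanged); cached 0 stands.
  d15: dirty, but its reads are unchanged (d14 unchanged, d13 unchanged); cached 0 stands.
  d16: dirty, but its reads are unchanged (d13 unchanged, d15 unchanged); cached 0 stands.
  d17: a read changed (s2 5->-4) — executes, giving -4.
  d18: a read changed (d17 5->-4) — executes, giving 0.
  d19: a read changed (d18 5->0) — executes, giving 0 — identical to its old value.

Note where the cutoff bites: d3 is checked, finds nothing changed, and keeps its cache.

5 derived signals run: d1, d9, d17, d18, d19.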